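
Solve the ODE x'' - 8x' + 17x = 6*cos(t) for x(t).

x = -3*sin(t)/20 + 3*cos(t)/10 + C1*cos(t)*exp(4*t) + C2*exp(4*t)*sin(t)

Characteristic equation r² - 8r + 17 = 0 has discriminant (-8)² - 4·(17) = -4 < 0, so r = 4 ± i.
Hence x_h = C1*cos(t)*exp(4*t) + C2*exp(4*t)*sin(t).
Try x_p = A*cos(t) + B*sin(t). Substituting and equating the coefficients of cos(t) and sin(t) gives A = 3/10, B = -3/20, so x_p = -3*sin(t)/20 + 3*cos(t)/10.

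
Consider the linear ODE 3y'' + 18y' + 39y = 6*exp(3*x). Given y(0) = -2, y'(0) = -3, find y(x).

Divide through by 3: y'' + 6y' + 13y = 2*exp(3*x).
Characteristic equation r² + 6r + 13 = 0 has discriminant (6)² - 4·(13) = -16 < 0, so r = -3 ± 2i.
Hence y_h = C1*cos(2*x)*exp(-3*x) + C2*exp(-3*x)*sin(2*x).
Try y_p = A*exp(3*x). Substituting into the equation and dividing by exp(3*x) gives A = 1/20, so y_p = exp(3*x)/20.
General solution: y = exp(3*x)/20 + C1*cos(2*x)*exp(-3*x) + C2*exp(-3*x)*sin(2*x).
Apply the initial conditions: y(0) = 1/20 + C1 = -2 and y'(0) = 3/20 - 3*C1 + 2*C2 = -3. Solving gives C1 = -41/20, C2 = -93/20.

y = exp(3*x)/20 - 93*exp(-3*x)*sin(2*x)/20 - 41*cos(2*x)*exp(-3*x)/20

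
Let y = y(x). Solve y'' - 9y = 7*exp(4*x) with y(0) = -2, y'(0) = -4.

y = -17*exp(3*x)/6 - exp(-3*x)/6 + exp(4*x)

Characteristic equation r² - 9 = 0 factors as (r + 3)(r - 3) = 0, so r = -3, 3.
Hence y_h = C1*exp(-3*x) + C2*exp(3*x).
Try y_p = A*exp(4*x). Substituting into the equation and dividing by exp(4*x) gives A = 1, so y_p = exp(4*x).
General solution: y = C1*exp(-3*x) + C2*exp(3*x) + exp(4*x).
Apply the initial conditions: y(0) = 1 + C1 + C2 = -2 and y'(0) = 4 - 3*C1 + 3*C2 = -4. Solving gives C1 = -1/6, C2 = -17/6.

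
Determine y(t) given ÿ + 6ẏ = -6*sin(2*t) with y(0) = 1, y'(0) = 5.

Characteristic equation r² + 6r = 0 factors as (r + 6)r = 0, so r = -6, 0.
Hence y_h = C1*exp(-6*t) + C2.
Try y_p = A*cos(2*t) + B*sin(2*t). Substituting and equating the coefficients of cos(2t) and sin(2t) gives A = 9/20, B = 3/20, so y_p = 3*sin(2*t)/20 + 9*cos(2*t)/20.
General solution: y = C2 + 3*sin(2*t)/20 + 9*cos(2*t)/20 + C1*exp(-6*t).
Apply the initial conditions: y(0) = 9/20 + C1 + C2 = 1 and y'(0) = 3/10 - 6*C1 = 5. Solving gives C1 = -47/60, C2 = 4/3.

y = 4/3 - 47*exp(-6*t)/60 + 3*sin(2*t)/20 + 9*cos(2*t)/20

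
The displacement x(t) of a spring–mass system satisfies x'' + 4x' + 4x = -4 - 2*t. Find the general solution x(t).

x = -1/2 - t/2 + C1*exp(-2*t) + C2*t*exp(-2*t)

Characteristic equation r² + 4r + 4 = 0 has discriminant (4)² - 4·(4) = 0, so r = -2 is a repeated root.
Hence x_h = (C1 + C2*t)*exp(-2*t).
For the particular solution try x_p = A0 + A1*t. Substituting and matching coefficients of each power of t gives A0 = -1/2, A1 = -1/2, so x_p = -1/2 - t/2.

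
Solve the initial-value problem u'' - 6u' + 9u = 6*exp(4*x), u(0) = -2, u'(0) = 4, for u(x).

u = -8*exp(3*x) + 6*exp(4*x) + 4*x*exp(3*x)

Characteristic equation r² - 6r + 9 = 0 has discriminant (-6)² - 4·(9) = 0, so r = 3 is a repeated root.
Hence u_h = (C1 + C2*x)*exp(3*x).
Try u_p = A*exp(4*x). Substituting into the equation and dividing by exp(4*x) gives A = 6, so u_p = 6*exp(4*x).
General solution: u = 6*exp(4*x) + C1*exp(3*x) + C2*x*exp(3*x).
Apply the initial conditions: u(0) = 6 + C1 = -2 and u'(0) = 24 + C2 + 3*C1 = 4. Solving gives C1 = -8, C2 = 4.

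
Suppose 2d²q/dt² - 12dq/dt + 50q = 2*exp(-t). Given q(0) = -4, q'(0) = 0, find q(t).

Divide through by 2: q'' - 6q' + 25q = exp(-t).
Characteristic equation r² - 6r + 25 = 0 has discriminant (-6)² - 4·(25) = -64 < 0, so r = 3 ± 4i.
Hence q_h = C1*cos(4*t)*exp(3*t) + C2*exp(3*t)*sin(4*t).
Try q_p = A*exp(-t). Substituting into the equation and dividing by exp(-t) gives A = 1/32, so q_p = exp(-t)/32.
General solution: q = exp(-t)/32 + C1*cos(4*t)*exp(3*t) + C2*exp(3*t)*sin(4*t).
Apply the initial conditions: q(0) = 1/32 + C1 = -4 and q'(0) = -1/32 + 3*C1 + 4*C2 = 0. Solving gives C1 = -129/32, C2 = 97/32.

q = exp(-t)/32 - 129*cos(4*t)*exp(3*t)/32 + 97*exp(3*t)*sin(4*t)/32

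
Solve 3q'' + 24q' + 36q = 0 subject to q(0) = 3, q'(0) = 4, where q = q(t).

Divide through by 3: q'' + 8q' + 12q = 0.
Characteristic equation r² + 8r + 12 = 0 factors as (r + 2)(r + 6) = 0, so r = -2, -6.
Hence q_h = C1*exp(-2*t) + C2*exp(-6*t).
Apply the initial conditions: q(0) = C1 + C2 = 3 and q'(0) = -6*C2 - 2*C1 = 4. Solving gives C1 = 11/2, C2 = -5/2.

q = -5*exp(-6*t)/2 + 11*exp(-2*t)/2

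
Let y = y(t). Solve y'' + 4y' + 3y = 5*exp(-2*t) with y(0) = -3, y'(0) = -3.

Characteristic equation r² + 4r + 3 = 0 factors as (r + 3)(r + 1) = 0, so r = -3, -1.
Hence y_h = C1*exp(-3*t) + C2*exp(-t).
Try y_p = A*exp(-2*t). Substituting into the equation and dividing by exp(-2*t) gives A = -5, so y_p = -5*exp(-2*t).
General solution: y = -5*exp(-2*t) + C1*exp(-3*t) + C2*exp(-t).
Apply the initial conditions: y(0) = -5 + C1 + C2 = -3 and y'(0) = 10 - C2 - 3*C1 = -3. Solving gives C1 = 11/2, C2 = -7/2.

y = -5*exp(-2*t) - 7*exp(-t)/2 + 11*exp(-3*t)/2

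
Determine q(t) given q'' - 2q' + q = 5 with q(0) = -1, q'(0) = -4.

q = 5 - 6*exp(t) + 2*t*exp(t)

Characteristic equation r² - 2r + 1 = 0 has discriminant (-2)² - 4·(1) = 0, so r = 1 is a repeated root.
Hence q_h = (C1 + C2*t)*exp(t).
For the particular solution try q_p = A0. Substituting and matching coefficients of each power of t gives A0 = 5, so q_p = 5.
General solution: q = 5 + C1*exp(t) + C2*t*exp(t).
Apply the initial conditions: q(0) = 5 + C1 = -1 and q'(0) = C1 + C2 = -4. Solving gives C1 = -6, C2 = 2.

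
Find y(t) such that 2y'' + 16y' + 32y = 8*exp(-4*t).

Divide through by 2: y'' + 8y' + 16y = 4*exp(-4*t).
Characteristic equation r² + 8r + 16 = 0 has discriminant (8)² - 4·(16) = 0, so r = -4 is a repeated root.
Hence y_h = (C1 + C2*t)*exp(-4*t).
Since exp(-4*t) solves the homogeneous equation (r = -4 is a root of multiplicity 2), multiply the trial by t^2. Try y_p = A*t^2*exp(-4*t). Substituting into the equation and dividing by exp(-4*t) gives A = 2, so y_p = 2*t^2*exp(-4*t).

y = C1*exp(-4*t) + 2*t**2*exp(-4*t) + C2*t*exp(-4*t)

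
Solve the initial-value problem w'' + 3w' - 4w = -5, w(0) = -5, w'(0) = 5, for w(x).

Characteristic equation r² + 3r - 4 = 0 factors as (r + 4)(r - 1) = 0, so r = -4, 1.
Hence w_h = C1*exp(-4*x) + C2*exp(x).
For the particular solution try w_p = A0. Substituting and matching coefficients of each power of x gives A0 = 5/4, so w_p = 5/4.
General solution: w = 5/4 + C1*exp(-4*x) + C2*exp(x).
Apply the initial conditions: w(0) = 5/4 + C1 + C2 = -5 and w'(0) = C2 - 4*C1 = 5. Solving gives C1 = -9/4, C2 = -4.

w = 5/4 - 4*exp(x) - 9*exp(-4*x)/4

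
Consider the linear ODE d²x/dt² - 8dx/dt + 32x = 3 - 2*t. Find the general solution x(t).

x = 5/64 - t/16 + C1*cos(4*t)*exp(4*t) + C2*exp(4*t)*sin(4*t)

Characteristic equation r² - 8r + 32 = 0 has discriminant (-8)² - 4·(32) = -64 < 0, so r = 4 ± 4i.
Hence x_h = C1*cos(4*t)*exp(4*t) + C2*exp(4*t)*sin(4*t).
For the particular solution try x_p = A0 + A1*t. Substituting and matching coefficients of each power of t gives A0 = 5/64, A1 = -1/16, so x_p = 5/64 - t/16.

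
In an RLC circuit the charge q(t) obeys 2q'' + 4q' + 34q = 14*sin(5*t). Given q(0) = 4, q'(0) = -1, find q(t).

q = -35*cos(5*t)/82 - 14*sin(5*t)/41 + 363*cos(4*t)*exp(-t)/82 + 421*exp(-t)*sin(4*t)/328

Divide through by 2: q'' + 2q' + 17q = 7*sin(5*t).
Characteristic equation r² + 2r + 17 = 0 has discriminant (2)² - 4·(17) = -64 < 0, so r = -1 ± 4i.
Hence q_h = C1*cos(4*t)*exp(-t) + C2*exp(-t)*sin(4*t).
Try q_p = A*cos(5*t) + B*sin(5*t). Substituting and equating the coefficients of cos(5t) and sin(5t) gives A = -35/82, B = -14/41, so q_p = -35*cos(5*t)/82 - 14*sin(5*t)/41.
General solution: q = -35*cos(5*t)/82 - 14*sin(5*t)/41 + C1*cos(4*t)*exp(-t) + C2*exp(-t)*sin(4*t).
Apply the initial conditions: q(0) = -35/82 + C1 = 4 and q'(0) = -70/41 - C1 + 4*C2 = -1. Solving gives C1 = 363/82, C2 = 421/328.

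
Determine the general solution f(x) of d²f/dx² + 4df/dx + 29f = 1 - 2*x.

Characteristic equation r² + 4r + 29 = 0 has discriminant (4)² - 4·(29) = -100 < 0, so r = -2 ± 5i.
Hence f_h = C1*cos(5*x)*exp(-2*x) + C2*exp(-2*x)*sin(5*x).
For the particular solution try f_p = A0 + A1*x. Substituting and matching coefficients of each power of x gives A0 = 37/841, A1 = -2/29, so f_p = 37/841 - 2*x/29.

f = 37/841 - 2*x/29 + C1*cos(5*x)*exp(-2*x) + C2*exp(-2*x)*sin(5*x)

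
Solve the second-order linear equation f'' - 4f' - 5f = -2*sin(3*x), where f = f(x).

f = -6*cos(3*x)/85 + 7*sin(3*x)/85 + C1*exp(5*x) + C2*exp(-x)

Characteristic equation r² - 4r - 5 = 0 factors as (r - 5)(r + 1) = 0, so r = 5, -1.
Hence f_h = C1*exp(5*x) + C2*exp(-x).
Try f_p = A*cos(3*x) + B*sin(3*x). Substituting and equating the coefficients of cos(3x) and sin(3x) gives A = -6/85, B = 7/85, so f_p = -6*cos(3*x)/85 + 7*sin(3*x)/85.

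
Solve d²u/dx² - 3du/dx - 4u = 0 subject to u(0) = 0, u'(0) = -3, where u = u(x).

u = -3*exp(4*x)/5 + 3*exp(-x)/5

Characteristic equation r² - 3r - 4 = 0 factors as (r - 4)(r + 1) = 0, so r = 4, -1.
Hence u_h = C1*exp(4*x) + C2*exp(-x).
Apply the initial conditions: u(0) = C1 + C2 = 0 and u'(0) = -C2 + 4*C1 = -3. Solving gives C1 = -3/5, C2 = 3/5.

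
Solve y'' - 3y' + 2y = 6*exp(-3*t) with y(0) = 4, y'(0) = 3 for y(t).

y = exp(2*t)/5 + 3*exp(-3*t)/10 + 7*exp(t)/2

Characteristic equation r² - 3r + 2 = 0 factors as (r - 1)(r - 2) = 0, so r = 1, 2.
Hence y_h = C1*exp(t) + C2*exp(2*t).
Try y_p = A*exp(-3*t). Substituting into the equation and dividing by exp(-3*t) gives A = 3/10, so y_p = 3*exp(-3*t)/10.
General solution: y = 3*exp(-3*t)/10 + C1*exp(t) + C2*exp(2*t).
Apply the initial conditions: y(0) = 3/10 + C1 + C2 = 4 and y'(0) = -9/10 + C1 + 2*C2 = 3. Solving gives C1 = 7/2, C2 = 1/5.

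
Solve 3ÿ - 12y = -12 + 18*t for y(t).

y = 1 - 3*t/2 + C1*exp(2*t) + C2*exp(-2*t)

Divide through by 3: y'' - 4y = -4 + 6*t.
Characteristic equation r² - 4 = 0 factors as (r - 2)(r + 2) = 0, so r = 2, -2.
Hence y_h = C1*exp(2*t) + C2*exp(-2*t).
For the particular solution try y_p = A0 + A1*t. Substituting and matching coefficients of each power of t gives A0 = 1, A1 = -3/2, so y_p = 1 - 3*t/2.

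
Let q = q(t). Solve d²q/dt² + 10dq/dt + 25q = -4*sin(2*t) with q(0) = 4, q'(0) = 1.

q = -84*sin(2*t)/841 + 80*cos(2*t)/841 + 3284*exp(-5*t)/841 + 601*t*exp(-5*t)/29

Characteristic equation r² + 10r + 25 = 0 has discriminant (10)² - 4·(25) = 0, so r = -5 is a repeated root.
Hence q_h = (C1 + C2*t)*exp(-5*t).
Try q_p = A*cos(2*t) + B*sin(2*t). Substituting and equating the coefficients of cos(2t) and sin(2t) gives A = 80/841, B = -84/841, so q_p = -84*sin(2*t)/841 + 80*cos(2*t)/841.
General solution: q = -84*sin(2*t)/841 + 80*cos(2*t)/841 + C1*exp(-5*t) + C2*t*exp(-5*t).
Apply the initial conditions: q(0) = 80/841 + C1 = 4 and q'(0) = -168/841 + C2 - 5*C1 = 1. Solving gives C1 = 3284/841, C2 = 601/29.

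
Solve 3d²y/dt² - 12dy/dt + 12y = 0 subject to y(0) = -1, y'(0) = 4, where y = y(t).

Divide through by 3: y'' - 4y' + 4y = 0.
Characteristic equation r² - 4r + 4 = 0 has discriminant (-4)² - 4·(4) = 0, so r = 2 is a repeated root.
Hence y_h = (C1 + C2*t)*exp(2*t).
Apply the initial conditions: y(0) = C1 = -1 and y'(0) = C2 + 2*C1 = 4. Solving gives C1 = -1, C2 = 6.

y = -exp(2*t) + 6*t*exp(2*t)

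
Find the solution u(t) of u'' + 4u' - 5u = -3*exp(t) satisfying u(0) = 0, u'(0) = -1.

Characteristic equation r² + 4r - 5 = 0 factors as (r - 1)(r + 5) = 0, so r = 1, -5.
Hence u_h = C1*exp(t) + C2*exp(-5*t).
Since exp(t) solves the homogeneous equation (r = 1 is a root of multiplicity 1), multiply the trial by t. Try u_p = A*t*exp(t). Substituting into the equation and dividing by exp(t) gives A = -1/2, so u_p = -t*exp(t)/2.
General solution: u = C1*exp(t) + C2*exp(-5*t) - t*exp(t)/2.
Apply the initial conditions: u(0) = C1 + C2 = 0 and u'(0) = -1/2 + C1 - 5*C2 = -1. Solving gives C1 = -1/12, C2 = 1/12.

u = -exp(t)/12 + exp(-5*t)/12 - t*exp(t)/2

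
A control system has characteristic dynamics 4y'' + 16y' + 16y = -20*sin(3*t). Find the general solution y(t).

Divide through by 4: y'' + 4y' + 4y = -5*sin(3*t).
Characteristic equation r² + 4r + 4 = 0 has discriminant (4)² - 4·(4) = 0, so r = -2 is a repeated root.
Hence y_h = (C1 + C2*t)*exp(-2*t).
Try y_p = A*cos(3*t) + B*sin(3*t). Substituting and equating the coefficients of cos(3t) and sin(3t) gives A = 60/169, B = 25/169, so y_p = 25*sin(3*t)/169 + 60*cos(3*t)/169.

y = 25*sin(3*t)/169 + 60*cos(3*t)/169 + C1*exp(-2*t) + C2*t*exp(-2*t)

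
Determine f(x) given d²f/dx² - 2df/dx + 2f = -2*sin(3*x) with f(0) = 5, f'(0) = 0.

Characteristic equation r² - 2r + 2 = 0 has discriminant (-2)² - 4·(2) = -4 < 0, so r = 1 ± i.
Hence f_h = C1*cos(x)*exp(x) + C2*exp(x)*sin(x).
Try f_p = A*cos(3*x) + B*sin(3*x). Substituting and equating the coefficients of cos(3x) and sin(3x) gives A = -12/85, B = 14/85, so f_p = -12*cos(3*x)/85 + 14*sin(3*x)/85.
General solution: f = -12*cos(3*x)/85 + 14*sin(3*x)/85 + C1*cos(x)*exp(x) + C2*exp(x)*sin(x).
Apply the initial conditions: f(0) = -12/85 + C1 = 5 and f'(0) = 42/85 + C1 + C2 = 0. Solving gives C1 = 437/85, C2 = -479/85.

f = -12*cos(3*x)/85 + 14*sin(3*x)/85 - 479*exp(x)*sin(x)/85 + 437*cos(x)*exp(x)/85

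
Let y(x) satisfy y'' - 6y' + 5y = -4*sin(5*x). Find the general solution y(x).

y = -6*cos(5*x)/65 + 4*sin(5*x)/65 + C1*exp(x) + C2*exp(5*x)

Characteristic equation r² - 6r + 5 = 0 factors as (r - 1)(r - 5) = 0, so r = 1, 5.
Hence y_h = C1*exp(x) + C2*exp(5*x).
Try y_p = A*cos(5*x) + B*sin(5*x). Substituting and equating the coefficients of cos(5x) and sin(5x) gives A = -6/65, B = 4/65, so y_p = -6*cos(5*x)/65 + 4*sin(5*x)/65.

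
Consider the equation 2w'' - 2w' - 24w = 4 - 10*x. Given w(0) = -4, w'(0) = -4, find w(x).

w = -29/144 - 253*exp(4*x)/112 - 97*exp(-3*x)/63 + 5*x/12

Divide through by 2: w'' - w' - 12w = 2 - 5*x.
Characteristic equation r² - r - 12 = 0 factors as (r + 3)(r - 4) = 0, so r = -3, 4.
Hence w_h = C1*exp(-3*x) + C2*exp(4*x).
For the particular solution try w_p = A0 + A1*x. Substituting and matching coefficients of each power of x gives A0 = -29/144, A1 = 5/12, so w_p = -29/144 + 5*x/12.
General solution: w = -29/144 + 5*x/12 + C1*exp(-3*x) + C2*exp(4*x).
Apply the initial conditions: w(0) = -29/144 + C1 + C2 = -4 and w'(0) = 5/12 - 3*C1 + 4*C2 = -4. Solving gives C1 = -97/63, C2 = -253/112.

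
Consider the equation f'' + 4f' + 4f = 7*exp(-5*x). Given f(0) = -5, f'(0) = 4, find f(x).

Characteristic equation r² + 4r + 4 = 0 has discriminant (4)² - 4·(4) = 0, so r = -2 is a repeated root.
Hence f_h = (C1 + C2*x)*exp(-2*x).
Try f_p = A*exp(-5*x). Substituting into the equation and dividing by exp(-5*x) gives A = 7/9, so f_p = 7*exp(-5*x)/9.
General solution: f = 7*exp(-5*x)/9 + C1*exp(-2*x) + C2*x*exp(-2*x).
Apply the initial conditions: f(0) = 7/9 + C1 = -5 and f'(0) = -35/9 + C2 - 2*C1 = 4. Solving gives C1 = -52/9, C2 = -11/3.

f = -52*exp(-2*x)/9 + 7*exp(-5*x)/9 - 11*x*exp(-2*x)/3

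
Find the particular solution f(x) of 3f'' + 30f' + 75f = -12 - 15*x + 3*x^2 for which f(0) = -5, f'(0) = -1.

Divide through by 3: f'' + 10f' + 25f = -4 + x^2 - 5*x.
Characteristic equation r² + 10r + 25 = 0 has discriminant (10)² - 4·(25) = 0, so r = -5 is a repeated root.
Hence f_h = (C1 + C2*x)*exp(-5*x).
For the particular solution try f_p = A0 + A1*x + A2*x^2. Substituting and matching coefficients of each power of x gives A0 = -44/625, A1 = -29/125, A2 = 1/25, so f_p = -44/625 - 29*x/125 + x^2/25.
General solution: f = -44/625 - 29*x/125 + x^2/25 + C1*exp(-5*x) + C2*x*exp(-5*x).
Apply the initial conditions: f(0) = -44/625 + C1 = -5 and f'(0) = -29/125 + C2 - 5*C1 = -1. Solving gives C1 = -3081/625, C2 = -3177/125.

f = -44/625 - 3081*exp(-5*x)/625 - 29*x/125 + x**2/25 - 3177*x*exp(-5*x)/125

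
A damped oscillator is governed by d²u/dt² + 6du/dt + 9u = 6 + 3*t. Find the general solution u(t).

u = 4/9 + t/3 + C1*exp(-3*t) + C2*t*exp(-3*t)

Characteristic equation r² + 6r + 9 = 0 has discriminant (6)² - 4·(9) = 0, so r = -3 is a repeated root.
Hence u_h = (C1 + C2*t)*exp(-3*t).
For the particular solution try u_p = A0 + A1*t. Substituting and matching coefficients of each power of t gives A0 = 4/9, A1 = 1/3, so u_p = 4/9 + t/3.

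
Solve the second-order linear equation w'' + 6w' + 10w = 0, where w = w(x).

w = C1*cos(x)*exp(-3*x) + C2*exp(-3*x)*sin(x)

Characteristic equation r² + 6r + 10 = 0 has discriminant (6)² - 4·(10) = -4 < 0, so r = -3 ± i.
Hence w_h = C1*cos(x)*exp(-3*x) + C2*exp(-3*x)*sin(x).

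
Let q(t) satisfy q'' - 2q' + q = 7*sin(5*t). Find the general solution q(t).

q = -42*sin(5*t)/169 + 35*cos(5*t)/338 + C1*exp(t) + C2*t*exp(t)

Characteristic equation r² - 2r + 1 = 0 has discriminant (-2)² - 4·(1) = 0, so r = 1 is a repeated root.
Hence q_h = (C1 + C2*t)*exp(t).
Try q_p = A*cos(5*t) + B*sin(5*t). Substituting and equating the coefficients of cos(5t) and sin(5t) gives A = 35/338, B = -42/169, so q_p = -42*sin(5*t)/169 + 35*cos(5*t)/338.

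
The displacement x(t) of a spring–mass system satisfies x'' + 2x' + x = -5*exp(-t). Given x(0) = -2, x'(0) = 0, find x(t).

Characteristic equation r² + 2r + 1 = 0 has discriminant (2)² - 4·(1) = 0, so r = -1 is a repeated root.
Hence x_h = (C1 + C2*t)*exp(-t).
Since exp(-t) solves the homogeneous equation (r = -1 is a root of multiplicity 2), multiply the trial by t^2. Try x_p = A*t^2*exp(-t). Substituting into the equation and dividing by exp(-t) gives A = -5/2, so x_p = -5*t^2*exp(-t)/2.
General solution: x = C1*exp(-t) - 5*t^2*exp(-t)/2 + C2*t*exp(-t).
Apply the initial conditions: x(0) = C1 = -2 and x'(0) = C2 - C1 = 0. Solving gives C1 = -2, C2 = -2.

x = -2*exp(-t) - 2*t*exp(-t) - 5*t**2*exp(-t)/2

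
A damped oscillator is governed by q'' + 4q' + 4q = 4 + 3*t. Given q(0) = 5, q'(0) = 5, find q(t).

q = 1/4 + 3*t/4 + 19*exp(-2*t)/4 + 55*t*exp(-2*t)/4

Characteristic equation r² + 4r + 4 = 0 has discriminant (4)² - 4·(4) = 0, so r = -2 is a repeated root.
Hence q_h = (C1 + C2*t)*exp(-2*t).
For the particular solution try q_p = A0 + A1*t. Substituting and matching coefficients of each power of t gives A0 = 1/4, A1 = 3/4, so q_p = 1/4 + 3*t/4.
General solution: q = 1/4 + 3*t/4 + C1*exp(-2*t) + C2*t*exp(-2*t).
Apply the initial conditions: q(0) = 1/4 + C1 = 5 and q'(0) = 3/4 + C2 - 2*C1 = 5. Solving gives C1 = 19/4, C2 = 55/4.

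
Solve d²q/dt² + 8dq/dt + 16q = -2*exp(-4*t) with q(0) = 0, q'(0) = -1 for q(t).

q = -t*exp(-4*t) - t**2*exp(-4*t)

Characteristic equation r² + 8r + 16 = 0 has discriminant (8)² - 4·(16) = 0, so r = -4 is a repeated root.
Hence q_h = (C1 + C2*t)*exp(-4*t).
Since exp(-4*t) solves the homogeneous equation (r = -4 is a root of multiplicity 2), multiply the trial by t^2. Try q_p = A*t^2*exp(-4*t). Substituting into the equation and dividing by exp(-4*t) gives A = -1, so q_p = -t^2*exp(-4*t).
General solution: q = C1*exp(-4*t) - t^2*exp(-4*t) + C2*t*exp(-4*t).
Apply the initial conditions: q(0) = C1 = 0 and q'(0) = C2 - 4*C1 = -1. Solving gives C1 = 0, C2 = -1.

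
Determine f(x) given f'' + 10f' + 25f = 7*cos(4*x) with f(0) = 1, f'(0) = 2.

Characteristic equation r² + 10r + 25 = 0 has discriminant (10)² - 4·(25) = 0, so r = -5 is a repeated root.
Hence f_h = (C1 + C2*x)*exp(-5*x).
Try f_p = A*cos(4*x) + B*sin(4*x). Substituting and equating the coefficients of cos(4x) and sin(4x) gives A = 63/1681, B = 280/1681, so f_p = 63*cos(4*x)/1681 + 280*sin(4*x)/1681.
General solution: f = 63*cos(4*x)/1681 + 280*sin(4*x)/1681 + C1*exp(-5*x) + C2*x*exp(-5*x).
Apply the initial conditions: f(0) = 63/1681 + C1 = 1 and f'(0) = 1120/1681 + C2 - 5*C1 = 2. Solving gives C1 = 1618/1681, C2 = 252/41.

f = 63*cos(4*x)/1681 + 280*sin(4*x)/1681 + 1618*exp(-5*x)/1681 + 252*x*exp(-5*x)/41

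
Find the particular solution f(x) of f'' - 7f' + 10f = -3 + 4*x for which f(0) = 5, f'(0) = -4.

f = -1/50 - 361*exp(5*x)/75 + 2*x/5 + 59*exp(2*x)/6

Characteristic equation r² - 7r + 10 = 0 factors as (r - 5)(r - 2) = 0, so r = 5, 2.
Hence f_h = C1*exp(5*x) + C2*exp(2*x).
For the particular solution try f_p = A0 + A1*x. Substituting and matching coefficients of each power of x gives A0 = -1/50, A1 = 2/5, so f_p = -1/50 + 2*x/5.
General solution: f = -1/50 + 2*x/5 + C1*exp(5*x) + C2*exp(2*x).
Apply the initial conditions: f(0) = -1/50 + C1 + C2 = 5 and f'(0) = 2/5 + 2*C2 + 5*C1 = -4. Solving gives C1 = -361/75, C2 = 59/6.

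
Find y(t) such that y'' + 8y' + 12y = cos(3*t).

Characteristic equation r² + 8r + 12 = 0 factors as (r + 6)(r + 2) = 0, so r = -6, -2.
Hence y_h = C1*exp(-6*t) + C2*exp(-2*t).
Try y_p = A*cos(3*t) + B*sin(3*t). Substituting and equating the coefficients of cos(3t) and sin(3t) gives A = 1/195, B = 8/195, so y_p = cos(3*t)/195 + 8*sin(3*t)/195.

y = cos(3*t)/195 + 8*sin(3*t)/195 + C1*exp(-6*t) + C2*exp(-2*t)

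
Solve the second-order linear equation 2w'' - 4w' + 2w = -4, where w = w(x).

Divide through by 2: w'' - 2w' + w = -2.
Characteristic equation r² - 2r + 1 = 0 has discriminant (-2)² - 4·(1) = 0, so r = 1 is a repeated root.
Hence w_h = (C1 + C2*x)*exp(x).
For the particular solution try w_p = A0. Substituting and matching coefficients of each power of x gives A0 = -2, so w_p = -2.

w = -2 + C1*exp(x) + C2*x*exp(x)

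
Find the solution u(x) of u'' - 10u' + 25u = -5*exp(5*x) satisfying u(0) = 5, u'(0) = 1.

Characteristic equation r² - 10r + 25 = 0 has discriminant (-10)² - 4·(25) = 0, so r = 5 is a repeated root.
Hence u_h = (C1 + C2*x)*exp(5*x).
Since exp(5*x) solves the homogeneous equation (r = 5 is a root of multiplicity 2), multiply the trial by x^2. Try u_p = A*x^2*exp(5*x). Substituting into the equation and dividing by exp(5*x) gives A = -5/2, so u_p = -5*x^2*exp(5*x)/2.
General solution: u = C1*exp(5*x) - 5*x^2*exp(5*x)/2 + C2*x*exp(5*x).
Apply the initial conditions: u(0) = C1 = 5 and u'(0) = C2 + 5*C1 = 1. Solving gives C1 = 5, C2 = -24.

u = 5*exp(5*x) - 24*x*exp(5*x) - 5*x**2*exp(5*x)/2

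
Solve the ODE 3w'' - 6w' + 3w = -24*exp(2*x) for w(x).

w = -8*exp(2*x) + C1*exp(x) + C2*x*exp(x)

Divide through by 3: w'' - 2w' + w = -8*exp(2*x).
Characteristic equation r² - 2r + 1 = 0 has discriminant (-2)² - 4·(1) = 0, so r = 1 is a repeated root.
Hence w_h = (C1 + C2*x)*exp(x).
Try w_p = A*exp(2*x). Substituting into the equation and dividing by exp(2*x) gives A = -8, so w_p = -8*exp(2*x).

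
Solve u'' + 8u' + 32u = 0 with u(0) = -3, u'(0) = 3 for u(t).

u = -3*cos(4*t)*exp(-4*t) - 9*exp(-4*t)*sin(4*t)/4

Characteristic equation r² + 8r + 32 = 0 has discriminant (8)² - 4·(32) = -64 < 0, so r = -4 ± 4i.
Hence u_h = C1*cos(4*t)*exp(-4*t) + C2*exp(-4*t)*sin(4*t).
Apply the initial conditions: u(0) = C1 = -3 and u'(0) = -4*C1 + 4*C2 = 3. Solving gives C1 = -3, C2 = -9/4.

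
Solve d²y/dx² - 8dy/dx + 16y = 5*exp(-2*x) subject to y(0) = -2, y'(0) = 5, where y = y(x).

Characteristic equation r² - 8r + 16 = 0 has discriminant (-8)² - 4·(16) = 0, so r = 4 is a repeated root.
Hence y_h = (C1 + C2*x)*exp(4*x).
Try y_p = A*exp(-2*x). Substituting into the equation and dividing by exp(-2*x) gives A = 5/36, so y_p = 5*exp(-2*x)/36.
General solution: y = 5*exp(-2*x)/36 + C1*exp(4*x) + C2*x*exp(4*x).
Apply the initial conditions: y(0) = 5/36 + C1 = -2 and y'(0) = -5/18 + C2 + 4*C1 = 5. Solving gives C1 = -77/36, C2 = 83/6.

y = -77*exp(4*x)/36 + 5*exp(-2*x)/36 + 83*x*exp(4*x)/6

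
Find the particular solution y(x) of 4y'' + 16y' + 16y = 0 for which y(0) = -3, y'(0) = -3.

y = -3*exp(-2*x) - 9*x*exp(-2*x)

Divide through by 4: y'' + 4y' + 4y = 0.
Characteristic equation r² + 4r + 4 = 0 has discriminant (4)² - 4·(4) = 0, so r = -2 is a repeated root.
Hence y_h = (C1 + C2*x)*exp(-2*x).
Apply the initial conditions: y(0) = C1 = -3 and y'(0) = C2 - 2*C1 = -3. Solving gives C1 = -3, C2 = -9.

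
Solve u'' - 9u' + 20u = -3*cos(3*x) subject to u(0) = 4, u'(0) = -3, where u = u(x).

u = -661*exp(5*x)/34 - 33*cos(3*x)/850 + 81*sin(3*x)/850 + 587*exp(4*x)/25

Characteristic equation r² - 9r + 20 = 0 factors as (r - 4)(r - 5) = 0, so r = 4, 5.
Hence u_h = C1*exp(4*x) + C2*exp(5*x).
Try u_p = A*cos(3*x) + B*sin(3*x). Substituting and equating the coefficients of cos(3x) and sin(3x) gives A = -33/850, B = 81/850, so u_p = -33*cos(3*x)/850 + 81*sin(3*x)/850.
General solution: u = -33*cos(3*x)/850 + 81*sin(3*x)/850 + C1*exp(4*x) + C2*exp(5*x).
Apply the initial conditions: u(0) = -33/850 + C1 + C2 = 4 and u'(0) = 243/850 + 4*C1 + 5*C2 = -3. Solving gives C1 = 587/25, C2 = -661/34.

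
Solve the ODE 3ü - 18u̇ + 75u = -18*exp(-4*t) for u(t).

Divide through by 3: u'' - 6u' + 25u = -6*exp(-4*t).
Characteristic equation r² - 6r + 25 = 0 has discriminant (-6)² - 4·(25) = -64 < 0, so r = 3 ± 4i.
Hence u_h = C1*cos(4*t)*exp(3*t) + C2*exp(3*t)*sin(4*t).
Try u_p = A*exp(-4*t). Substituting into the equation and dividing by exp(-4*t) gives A = -6/65, so u_p = -6*exp(-4*t)/65.

u = -6*exp(-4*t)/65 + C1*cos(4*t)*exp(3*t) + C2*exp(3*t)*sin(4*t)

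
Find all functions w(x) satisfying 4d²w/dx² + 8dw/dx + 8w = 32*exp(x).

w = 8*exp(x)/5 + C1*cos(x)*exp(-x) + C2*exp(-x)*sin(x)

Divide through by 4: w'' + 2w' + 2w = 8*exp(x).
Characteristic equation r² + 2r + 2 = 0 has discriminant (2)² - 4·(2) = -4 < 0, so r = -1 ± i.
Hence w_h = C1*cos(x)*exp(-x) + C2*exp(-x)*sin(x).
Try w_p = A*exp(x). Substituting into the equation and dividing by exp(x) gives A = 8/5, so w_p = 8*exp(x)/5.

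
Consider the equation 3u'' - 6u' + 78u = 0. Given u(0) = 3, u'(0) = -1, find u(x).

Divide through by 3: u'' - 2u' + 26u = 0.
Characteristic equation r² - 2r + 26 = 0 has discriminant (-2)² - 4·(26) = -100 < 0, so r = 1 ± 5i.
Hence u_h = C1*cos(5*x)*exp(x) + C2*exp(x)*sin(5*x).
Apply the initial conditions: u(0) = C1 = 3 and u'(0) = C1 + 5*C2 = -1. Solving gives C1 = 3, C2 = -4/5.

u = 3*cos(5*x)*exp(x) - 4*exp(x)*sin(5*x)/5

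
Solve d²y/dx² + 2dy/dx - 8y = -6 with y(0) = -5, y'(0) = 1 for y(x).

y = 3/4 - 25*exp(-4*x)/12 - 11*exp(2*x)/3

Characteristic equation r² + 2r - 8 = 0 factors as (r + 4)(r - 2) = 0, so r = -4, 2.
Hence y_h = C1*exp(-4*x) + C2*exp(2*x).
For the particular solution try y_p = A0. Substituting and matching coefficients of each power of x gives A0 = 3/4, so y_p = 3/4.
General solution: y = 3/4 + C1*exp(-4*x) + C2*exp(2*x).
Apply the initial conditions: y(0) = 3/4 + C1 + C2 = -5 and y'(0) = -4*C1 + 2*C2 = 1. Solving gives C1 = -25/12, C2 = -11/3.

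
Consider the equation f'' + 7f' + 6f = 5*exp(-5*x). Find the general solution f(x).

Characteristic equation r² + 7r + 6 = 0 factors as (r + 1)(r + 6) = 0, so r = -1, -6.
Hence f_h = C1*exp(-x) + C2*exp(-6*x).
Try f_p = A*exp(-5*x). Substituting into the equation and dividing by exp(-5*x) gives A = -5/4, so f_p = -5*exp(-5*x)/4.

f = -5*exp(-5*x)/4 + C1*exp(-x) + C2*exp(-6*x)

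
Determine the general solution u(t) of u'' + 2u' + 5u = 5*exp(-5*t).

u = exp(-5*t)/4 + C1*cos(2*t)*exp(-t) + C2*exp(-t)*sin(2*t)

Characteristic equation r² + 2r + 5 = 0 has discriminant (2)² - 4·(5) = -16 < 0, so r = -1 ± 2i.
Hence u_h = C1*cos(2*t)*exp(-t) + C2*exp(-t)*sin(2*t).
Try u_p = A*exp(-5*t). Substituting into the equation and dividing by exp(-5*t) gives A = 1/4, so u_p = exp(-5*t)/4.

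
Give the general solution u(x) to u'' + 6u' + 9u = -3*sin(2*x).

Characteristic equation r² + 6r + 9 = 0 has discriminant (6)² - 4·(9) = 0, so r = -3 is a repeated root.
Hence u_h = (C1 + C2*x)*exp(-3*x).
Try u_p = A*cos(2*x) + B*sin(2*x). Substituting and equating the coefficients of cos(2x) and sin(2x) gives A = 36/169, B = -15/169, so u_p = -15*sin(2*x)/169 + 36*cos(2*x)/169.

u = -15*sin(2*x)/169 + 36*cos(2*x)/169 + C1*exp(-3*x) + C2*x*exp(-3*x)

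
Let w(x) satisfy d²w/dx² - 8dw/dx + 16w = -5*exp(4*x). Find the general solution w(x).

w = C1*exp(4*x) - 5*x**2*exp(4*x)/2 + C2*x*exp(4*x)

Characteristic equation r² - 8r + 16 = 0 has discriminant (-8)² - 4·(16) = 0, so r = 4 is a repeated root.
Hence w_h = (C1 + C2*x)*exp(4*x).
Since exp(4*x) solves the homogeneous equation (r = 4 is a root of multiplicity 2), multiply the trial by x^2. Try w_p = A*x^2*exp(4*x). Substituting into the equation and dividing by exp(4*x) gives A = -5/2, so w_p = -5*x^2*exp(4*x)/2.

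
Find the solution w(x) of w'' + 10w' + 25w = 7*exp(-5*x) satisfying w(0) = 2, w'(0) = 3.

Characteristic equation r² + 10r + 25 = 0 has discriminant (10)² - 4·(25) = 0, so r = -5 is a repeated root.
Hence w_h = (C1 + C2*x)*exp(-5*x).
Since exp(-5*x) solves the homogeneous equation (r = -5 is a root of multiplicity 2), multiply the trial by x^2. Try w_p = A*x^2*exp(-5*x). Substituting into the equation and dividing by exp(-5*x) gives A = 7/2, so w_p = 7*x^2*exp(-5*x)/2.
General solution: w = C1*exp(-5*x) + 7*x^2*exp(-5*x)/2 + C2*x*exp(-5*x).
Apply the initial conditions: w(0) = C1 = 2 and w'(0) = C2 - 5*C1 = 3. Solving gives C1 = 2, C2 = 13.

w = 2*exp(-5*x) + 13*x*exp(-5*x) + 7*x**2*exp(-5*x)/2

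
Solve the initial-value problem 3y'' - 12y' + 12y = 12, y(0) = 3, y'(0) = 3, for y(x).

y = 1 + 2*exp(2*x) - x*exp(2*x)

Divide through by 3: y'' - 4y' + 4y = 4.
Characteristic equation r² - 4r + 4 = 0 has discriminant (-4)² - 4·(4) = 0, so r = 2 is a repeated root.
Hence y_h = (C1 + C2*x)*exp(2*x).
For the particular solution try y_p = A0. Substituting and matching coefficients of each power of x gives A0 = 1, so y_p = 1.
General solution: y = 1 + C1*exp(2*x) + C2*x*exp(2*x).
Apply the initial conditions: y(0) = 1 + C1 = 3 and y'(0) = C2 + 2*C1 = 3. Solving gives C1 = 2, C2 = -1.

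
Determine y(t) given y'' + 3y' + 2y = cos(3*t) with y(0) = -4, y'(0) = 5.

y = -31*exp(-t)/10 - 11*exp(-2*t)/13 - 7*cos(3*t)/130 + 9*sin(3*t)/130

Characteristic equation r² + 3r + 2 = 0 factors as (r + 2)(r + 1) = 0, so r = -2, -1.
Hence y_h = C1*exp(-2*t) + C2*exp(-t).
Try y_p = A*cos(3*t) + B*sin(3*t). Substituting and equating the coefficients of cos(3t) and sin(3t) gives A = -7/130, B = 9/130, so y_p = -7*cos(3*t)/130 + 9*sin(3*t)/130.
General solution: y = -7*cos(3*t)/130 + 9*sin(3*t)/130 + C1*exp(-2*t) + C2*exp(-t).
Apply the initial conditions: y(0) = -7/130 + C1 + C2 = -4 and y'(0) = 27/130 - C2 - 2*C1 = 5. Solving gives C1 = -11/13, C2 = -31/10.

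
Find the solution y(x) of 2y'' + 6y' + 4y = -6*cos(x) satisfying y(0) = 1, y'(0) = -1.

Divide through by 2: y'' + 3y' + 2y = -3*cos(x).
Characteristic equation r² + 3r + 2 = 0 factors as (r + 1)(r + 2) = 0, so r = -1, -2.
Hence y_h = C1*exp(-x) + C2*exp(-2*x).
Try y_p = A*cos(x) + B*sin(x). Substituting and equating the coefficients of cos(x) and sin(x) gives A = -3/10, B = -9/10, so y_p = -9*sin(x)/10 - 3*cos(x)/10.
General solution: y = -9*sin(x)/10 - 3*cos(x)/10 + C1*exp(-x) + C2*exp(-2*x).
Apply the initial conditions: y(0) = -3/10 + C1 + C2 = 1 and y'(0) = -9/10 - C1 - 2*C2 = -1. Solving gives C1 = 5/2, C2 = -6/5.

y = -9*sin(x)/10 - 6*exp(-2*x)/5 - 3*cos(x)/10 + 5*exp(-x)/2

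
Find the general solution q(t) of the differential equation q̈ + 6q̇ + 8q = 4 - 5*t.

q = 31/32 - 5*t/8 + C1*exp(-2*t) + C2*exp(-4*t)

Characteristic equation r² + 6r + 8 = 0 factors as (r + 2)(r + 4) = 0, so r = -2, -4.
Hence q_h = C1*exp(-2*t) + C2*exp(-4*t).
For the particular solution try q_p = A0 + A1*t. Substituting and matching coefficients of each power of t gives A0 = 31/32, A1 = -5/8, so q_p = 31/32 - 5*t/8.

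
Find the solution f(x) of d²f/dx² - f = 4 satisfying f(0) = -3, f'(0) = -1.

f = -4 + exp(-x)

Characteristic equation r² - 1 = 0 factors as (r - 1)(r + 1) = 0, so r = 1, -1.
Hence f_h = C1*exp(x) + C2*exp(-x).
For the particular solution try f_p = A0. Substituting and matching coefficients of each power of x gives A0 = -4, so f_p = -4.
General solution: f = -4 + C1*exp(x) + C2*exp(-x).
Apply the initial conditions: f(0) = -4 + C1 + C2 = -3 and f'(0) = C1 - C2 = -1. Solving gives C1 = 0, C2 = 1.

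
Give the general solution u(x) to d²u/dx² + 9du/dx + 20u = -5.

Characteristic equation r² + 9r + 20 = 0 factors as (r + 4)(r + 5) = 0, so r = -4, -5.
Hence u_h = C1*exp(-4*x) + C2*exp(-5*x).
For the particular solution try u_p = A0. Substituting and matching coefficients of each power of x gives A0 = -1/4, so u_p = -1/4.

u = -1/4 + C1*exp(-4*x) + C2*exp(-5*x)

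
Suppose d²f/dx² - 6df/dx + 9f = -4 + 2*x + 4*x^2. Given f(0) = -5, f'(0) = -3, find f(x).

f = -5*exp(3*x) + 4*x**2/9 + 22*x/27 + 302*x*exp(3*x)/27

Characteristic equation r² - 6r + 9 = 0 has discriminant (-6)² - 4·(9) = 0, so r = 3 is a repeated root.
Hence f_h = (C1 + C2*x)*exp(3*x).
For the particular solution try f_p = A0 + A1*x + A2*x^2. Substituting and matching coefficients of each power of x gives A0 = 0, A1 = 22/27, A2 = 4/9, so f_p = 4*x^2/9 + 22*x/27.
General solution: f = 4*x^2/9 + 22*x/27 + C1*exp(3*x) + C2*x*exp(3*x).
Apply the initial conditions: f(0) = C1 = -5 and f'(0) = 22/27 + C2 + 3*C1 = -3. Solving gives C1 = -5, C2 = 302/27.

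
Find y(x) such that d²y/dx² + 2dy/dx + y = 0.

Characteristic equation r² + 2r + 1 = 0 has discriminant (2)² - 4·(1) = 0, so r = -1 is a repeated root.
Hence y_h = (C1 + C2*x)*exp(-x).

y = C1*exp(-x) + C2*x*exp(-x)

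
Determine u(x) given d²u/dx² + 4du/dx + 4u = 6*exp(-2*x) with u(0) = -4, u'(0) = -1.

Characteristic equation r² + 4r + 4 = 0 has discriminant (4)² - 4·(4) = 0, so r = -2 is a repeated root.
Hence u_h = (C1 + C2*x)*exp(-2*x).
Since exp(-2*x) solves the homogeneous equation (r = -2 is a root of multiplicity 2), multiply the trial by x^2. Try u_p = A*x^2*exp(-2*x). Substituting into the equation and dividing by exp(-2*x) gives A = 3, so u_p = 3*x^2*exp(-2*x).
General solution: u = C1*exp(-2*x) + 3*x^2*exp(-2*x) + C2*x*exp(-2*x).
Apply the initial conditions: u(0) = C1 = -4 and u'(0) = C2 - 2*C1 = -1. Solving gives C1 = -4, C2 = -9.

u = -4*exp(-2*x) - 9*x*exp(-2*x) + 3*x**2*exp(-2*x)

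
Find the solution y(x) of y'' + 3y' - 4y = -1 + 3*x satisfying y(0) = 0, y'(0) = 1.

Characteristic equation r² + 3r - 4 = 0 factors as (r + 4)(r - 1) = 0, so r = -4, 1.
Hence y_h = C1*exp(-4*x) + C2*exp(x).
For the particular solution try y_p = A0 + A1*x. Substituting and matching coefficients of each power of x gives A0 = -5/16, A1 = -3/4, so y_p = -5/16 - 3*x/4.
General solution: y = -5/16 - 3*x/4 + C1*exp(-4*x) + C2*exp(x).
Apply the initial conditions: y(0) = -5/16 + C1 + C2 = 0 and y'(0) = -3/4 + C2 - 4*C1 = 1. Solving gives C1 = -23/80, C2 = 3/5.

y = -5/16 - 23*exp(-4*x)/80 - 3*x/4 + 3*exp(x)/5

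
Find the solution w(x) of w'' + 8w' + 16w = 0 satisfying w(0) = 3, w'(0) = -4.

Characteristic equation r² + 8r + 16 = 0 has discriminant (8)² - 4·(16) = 0, so r = -4 is a repeated root.
Hence w_h = (C1 + C2*x)*exp(-4*x).
Apply the initial conditions: w(0) = C1 = 3 and w'(0) = C2 - 4*C1 = -4. Solving gives C1 = 3, C2 = 8.

w = 3*exp(-4*x) + 8*x*exp(-4*x)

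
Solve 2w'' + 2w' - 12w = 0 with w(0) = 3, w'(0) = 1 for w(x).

w = 2*exp(2*x) + exp(-3*x)

Divide through by 2: w'' + w' - 6w = 0.
Characteristic equation r² + r - 6 = 0 factors as (r - 2)(r + 3) = 0, so r = 2, -3.
Hence w_h = C1*exp(2*x) + C2*exp(-3*x).
Apply the initial conditions: w(0) = C1 + C2 = 3 and w'(0) = -3*C2 + 2*C1 = 1. Solving gives C1 = 2, C2 = 1.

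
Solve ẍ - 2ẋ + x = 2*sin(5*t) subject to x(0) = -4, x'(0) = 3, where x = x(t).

Characteristic equation r² - 2r + 1 = 0 has discriminant (-2)² - 4·(1) = 0, so r = 1 is a repeated root.
Hence x_h = (C1 + C2*t)*exp(t).
Try x_p = A*cos(5*t) + B*sin(5*t). Substituting and equating the coefficients of cos(5t) and sin(5t) gives A = 5/169, B = -12/169, so x_p = -12*sin(5*t)/169 + 5*cos(5*t)/169.
General solution: x = -12*sin(5*t)/169 + 5*cos(5*t)/169 + C1*exp(t) + C2*t*exp(t).
Apply the initial conditions: x(0) = 5/169 + C1 = -4 and x'(0) = -60/169 + C1 + C2 = 3. Solving gives C1 = -681/169, C2 = 96/13.

x = -681*exp(t)/169 - 12*sin(5*t)/169 + 5*cos(5*t)/169 + 96*t*exp(t)/13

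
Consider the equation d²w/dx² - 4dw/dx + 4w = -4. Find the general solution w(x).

Characteristic equation r² - 4r + 4 = 0 has discriminant (-4)² - 4·(4) = 0, so r = 2 is a repeated root.
Hence w_h = (C1 + C2*x)*exp(2*x).
For the particular solution try w_p = A0. Substituting and matching coefficients of each power of x gives A0 = -1, so w_p = -1.

w = -1 + C1*exp(2*x) + C2*x*exp(2*x)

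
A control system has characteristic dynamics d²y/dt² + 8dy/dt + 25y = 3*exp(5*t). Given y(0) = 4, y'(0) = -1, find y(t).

y = exp(5*t)/30 + 49*exp(-4*t)*sin(3*t)/10 + 119*cos(3*t)*exp(-4*t)/30

Characteristic equation r² + 8r + 25 = 0 has discriminant (8)² - 4·(25) = -36 < 0, so r = -4 ± 3i.
Hence y_h = C1*cos(3*t)*exp(-4*t) + C2*exp(-4*t)*sin(3*t).
Try y_p = A*exp(5*t). Substituting into the equation and dividing by exp(5*t) gives A = 1/30, so y_p = exp(5*t)/30.
General solution: y = exp(5*t)/30 + C1*cos(3*t)*exp(-4*t) + C2*exp(-4*t)*sin(3*t).
Apply the initial conditions: y(0) = 1/30 + C1 = 4 and y'(0) = 1/6 - 4*C1 + 3*C2 = -1. Solving gives C1 = 119/30, C2 = 49/10.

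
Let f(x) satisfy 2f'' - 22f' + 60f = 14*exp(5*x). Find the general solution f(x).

f = C1*exp(6*x) + C2*exp(5*x) - 7*x*exp(5*x)

Divide through by 2: f'' - 11f' + 30f = 7*exp(5*x).
Characteristic equation r² - 11r + 30 = 0 factors as (r - 6)(r - 5) = 0, so r = 6, 5.
Hence f_h = C1*exp(6*x) + C2*exp(5*x).
Since exp(5*x) solves the homogeneous equation (r = 5 is a root of multiplicity 1), multiply the trial by x. Try f_p = A*x*exp(5*x). Substituting into the equation and dividing by exp(5*x) gives A = -7, so f_p = -7*x*exp(5*x).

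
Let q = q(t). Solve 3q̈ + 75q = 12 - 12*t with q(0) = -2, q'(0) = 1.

Divide through by 3: q'' + 25q = 4 - 4*t.
Characteristic equation r² + 25 = 0 has discriminant (0)² - 4·(25) = -100 < 0, so r = ± 5i.
Hence q_h = C1*cos(5*t) + C2*sin(5*t).
For the particular solution try q_p = A0 + A1*t. Substituting and matching coefficients of each power of t gives A0 = 4/25, A1 = -4/25, so q_p = 4/25 - 4*t/25.
General solution: q = 4/25 - 4*t/25 + C1*cos(5*t) + C2*sin(5*t).
Apply the initial conditions: q(0) = 4/25 + C1 = -2 and q'(0) = -4/25 + 5*C2 = 1. Solving gives C1 = -54/25, C2 = 29/125.

q = 4/25 - 54*cos(5*t)/25 - 4*t/25 + 29*sin(5*t)/125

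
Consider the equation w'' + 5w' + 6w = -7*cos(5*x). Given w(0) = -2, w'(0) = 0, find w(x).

Characteristic equation r² + 5r + 6 = 0 factors as (r + 3)(r + 2) = 0, so r = -3, -2.
Hence w_h = C1*exp(-3*x) + C2*exp(-2*x).
Try w_p = A*cos(5*x) + B*sin(5*x). Substituting and equating the coefficients of cos(5x) and sin(5x) gives A = 133/986, B = -175/986, so w_p = -175*sin(5*x)/986 + 133*cos(5*x)/986.
General solution: w = -175*sin(5*x)/986 + 133*cos(5*x)/986 + C1*exp(-3*x) + C2*exp(-2*x).
Apply the initial conditions: w(0) = 133/986 + C1 + C2 = -2 and w'(0) = -875/986 - 3*C1 - 2*C2 = 0. Solving gives C1 = 115/34, C2 = -160/29.

w = -175*sin(5*x)/986 - 160*exp(-2*x)/29 + 115*exp(-3*x)/34 + 133*cos(5*x)/986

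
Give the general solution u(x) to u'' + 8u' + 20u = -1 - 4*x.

Characteristic equation r² + 8r + 20 = 0 has discriminant (8)² - 4·(20) = -16 < 0, so r = -4 ± 2i.
Hence u_h = C1*cos(2*x)*exp(-4*x) + C2*exp(-4*x)*sin(2*x).
For the particular solution try u_p = A0 + A1*x. Substituting and matching coefficients of each power of x gives A0 = 3/100, A1 = -1/5, so u_p = 3/100 - x/5.

u = 3/100 - x/5 + C1*cos(2*x)*exp(-4*x) + C2*exp(-4*x)*sin(2*x)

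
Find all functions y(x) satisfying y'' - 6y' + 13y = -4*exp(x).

Characteristic equation r² - 6r + 13 = 0 has discriminant (-6)² - 4·(13) = -16 < 0, so r = 3 ± 2i.
Hence y_h = C1*cos(2*x)*exp(3*x) + C2*exp(3*x)*sin(2*x).
Try y_p = A*exp(x). Substituting into the equation and dividing by exp(x) gives A = -1/2, so y_p = -exp(x)/2.

y = -exp(x)/2 + C1*cos(2*x)*exp(3*x) + C2*exp(3*x)*sin(2*x)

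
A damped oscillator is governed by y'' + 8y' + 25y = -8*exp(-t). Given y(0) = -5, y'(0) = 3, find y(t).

Characteristic equation r² + 8r + 25 = 0 has discriminant (8)² - 4·(25) = -36 < 0, so r = -4 ± 3i.
Hence y_h = C1*cos(3*t)*exp(-4*t) + C2*exp(-4*t)*sin(3*t).
Try y_p = A*exp(-t). Substituting into the equation and dividing by exp(-t) gives A = -4/9, so y_p = -4*exp(-t)/9.
General solution: y = -4*exp(-t)/9 + C1*cos(3*t)*exp(-4*t) + C2*exp(-4*t)*sin(3*t).
Apply the initial conditions: y(0) = -4/9 + C1 = -5 and y'(0) = 4/9 - 4*C1 + 3*C2 = 3. Solving gives C1 = -41/9, C2 = -47/9.

y = -4*exp(-t)/9 - 47*exp(-4*t)*sin(3*t)/9 - 41*cos(3*t)*exp(-4*t)/9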